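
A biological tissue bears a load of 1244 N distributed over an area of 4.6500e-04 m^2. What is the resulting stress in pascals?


stress = F / A
stress = 1244 / 4.6500e-04
stress = 2.6753e+06


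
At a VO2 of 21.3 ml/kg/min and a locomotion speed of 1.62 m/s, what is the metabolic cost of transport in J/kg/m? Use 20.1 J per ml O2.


Power per kg = VO2 * 20.1 / 60
Power per kg = 21.3 * 20.1 / 60 = 7.1355 W/kg
Cost = power_per_kg / speed
Cost = 7.1355 / 1.62
Cost = 4.4046


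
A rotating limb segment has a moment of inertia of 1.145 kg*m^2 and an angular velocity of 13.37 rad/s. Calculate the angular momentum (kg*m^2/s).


L = I * omega
L = 1.145 * 13.37
L = 15.3087


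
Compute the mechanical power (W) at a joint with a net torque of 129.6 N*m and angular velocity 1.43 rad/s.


P = M * omega
P = 129.6 * 1.43
P = 185.3280


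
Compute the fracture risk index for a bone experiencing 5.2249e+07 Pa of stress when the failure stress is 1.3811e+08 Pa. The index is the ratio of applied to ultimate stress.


FRI = applied / ultimate
FRI = 5.2249e+07 / 1.3811e+08
FRI = 0.3783


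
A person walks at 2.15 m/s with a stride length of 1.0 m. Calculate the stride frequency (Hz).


f = v / stride_length
f = 2.15 / 1.0
f = 2.1500


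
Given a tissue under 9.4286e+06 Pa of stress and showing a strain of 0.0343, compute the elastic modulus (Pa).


E = stress / strain
E = 9.4286e+06 / 0.0343
E = 2.7489e+08


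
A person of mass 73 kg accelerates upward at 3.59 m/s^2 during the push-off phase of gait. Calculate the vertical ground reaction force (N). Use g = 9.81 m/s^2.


GRF = m * (g + a)
GRF = 73 * (9.81 + 3.59)
GRF = 73 * 13.4000
GRF = 978.2000


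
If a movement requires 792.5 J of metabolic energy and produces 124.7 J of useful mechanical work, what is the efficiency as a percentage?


eta = (W_mech / E_meta) * 100
eta = (124.7 / 792.5) * 100
ratio = 0.1574
eta = 15.7350


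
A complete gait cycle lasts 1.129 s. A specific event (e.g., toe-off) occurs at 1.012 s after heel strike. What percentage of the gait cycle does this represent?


pct = (event_time / cycle_time) * 100
pct = (1.012 / 1.129) * 100
ratio = 0.8964
pct = 89.6368


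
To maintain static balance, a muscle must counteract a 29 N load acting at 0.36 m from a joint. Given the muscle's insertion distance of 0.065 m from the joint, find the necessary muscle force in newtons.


F_muscle = W * d_load / d_muscle
F_muscle = 29 * 0.36 / 0.065
Numerator = 10.4400
F_muscle = 160.6154


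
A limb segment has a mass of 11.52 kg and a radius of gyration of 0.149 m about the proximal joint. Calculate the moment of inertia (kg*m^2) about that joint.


I = m * k^2
I = 11.52 * 0.149^2
k^2 = 0.0222
I = 0.2558


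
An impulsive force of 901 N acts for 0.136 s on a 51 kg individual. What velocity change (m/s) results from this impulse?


J = F * dt = 901 * 0.136 = 122.5360 N*s
delta_v = J / m
delta_v = 122.5360 / 51
delta_v = 2.4027


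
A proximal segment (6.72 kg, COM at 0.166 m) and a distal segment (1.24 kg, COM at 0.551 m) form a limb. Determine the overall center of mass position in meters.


COM = (m1*x1 + m2*x2) / (m1 + m2)
COM = (6.72*0.166 + 1.24*0.551) / (6.72 + 1.24)
Numerator = 1.7988
Denominator = 7.9600
COM = 0.2260


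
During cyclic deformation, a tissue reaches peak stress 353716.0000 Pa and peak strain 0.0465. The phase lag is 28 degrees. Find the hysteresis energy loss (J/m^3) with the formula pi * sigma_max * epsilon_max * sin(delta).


E_loss = pi * sigma_max * epsilon_max * sin(delta)
delta = 28 deg = 0.4887 rad
sin(delta) = 0.4695
E_loss = pi * 353716.0000 * 0.0465 * 0.4695
E_loss = 24258.6608


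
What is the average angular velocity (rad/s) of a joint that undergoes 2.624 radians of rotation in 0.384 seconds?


omega = delta_theta / delta_t
omega = 2.624 / 0.384
omega = 6.8333


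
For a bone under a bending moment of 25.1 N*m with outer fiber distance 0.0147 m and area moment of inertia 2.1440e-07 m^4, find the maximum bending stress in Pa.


sigma = M * c / I
sigma = 25.1 * 0.0147 / 2.1440e-07
M * c = 0.3690
sigma = 1.7209e+06


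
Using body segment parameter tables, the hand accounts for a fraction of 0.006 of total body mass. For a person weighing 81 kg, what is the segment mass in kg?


m_segment = body_mass * fraction
m_segment = 81 * 0.006
m_segment = 0.4860


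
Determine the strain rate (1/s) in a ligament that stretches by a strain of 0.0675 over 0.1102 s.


strain_rate = delta_strain / delta_t
strain_rate = 0.0675 / 0.1102
strain_rate = 0.6125


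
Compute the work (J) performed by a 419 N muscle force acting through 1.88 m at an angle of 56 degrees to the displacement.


W = F * d * cos(theta)
theta = 56 deg = 0.9774 rad
cos(theta) = 0.5592
W = 419 * 1.88 * 0.5592
W = 440.4874


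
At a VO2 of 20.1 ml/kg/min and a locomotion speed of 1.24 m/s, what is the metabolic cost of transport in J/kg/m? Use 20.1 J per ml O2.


Power per kg = VO2 * 20.1 / 60
Power per kg = 20.1 * 20.1 / 60 = 6.7335 W/kg
Cost = power_per_kg / speed
Cost = 6.7335 / 1.24
Cost = 5.4302


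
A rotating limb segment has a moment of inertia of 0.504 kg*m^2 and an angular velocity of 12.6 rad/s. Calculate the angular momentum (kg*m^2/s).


L = I * omega
L = 0.504 * 12.6
L = 6.3504


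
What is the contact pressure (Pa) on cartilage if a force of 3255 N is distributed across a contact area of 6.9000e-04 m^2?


P = F / A
P = 3255 / 6.9000e-04
P = 4.7174e+06


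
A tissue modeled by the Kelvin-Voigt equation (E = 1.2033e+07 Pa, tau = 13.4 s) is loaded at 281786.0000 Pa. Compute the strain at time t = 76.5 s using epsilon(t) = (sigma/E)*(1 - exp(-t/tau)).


epsilon(t) = (sigma/E) * (1 - exp(-t/tau))
sigma/E = 281786.0000 / 1.2033e+07 = 0.0234
exp(-t/tau) = exp(-76.5 / 13.4) = 0.0033
epsilon = 0.0234 * (1 - 0.0033)
epsilon = 0.0233


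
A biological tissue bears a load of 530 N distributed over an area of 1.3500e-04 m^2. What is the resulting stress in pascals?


stress = F / A
stress = 530 / 1.3500e-04
stress = 3.9259e+06


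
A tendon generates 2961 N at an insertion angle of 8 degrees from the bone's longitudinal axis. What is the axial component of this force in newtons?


F_eff = F_tendon * cos(theta)
theta = 8 deg = 0.1396 rad
cos(theta) = 0.9903
F_eff = 2961 * 0.9903
F_eff = 2932.1838


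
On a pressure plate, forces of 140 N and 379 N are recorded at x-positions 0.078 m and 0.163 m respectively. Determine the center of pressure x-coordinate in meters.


COP_x = (F1*x1 + F2*x2) / (F1 + F2)
COP_x = (140*0.078 + 379*0.163) / (140 + 379)
Numerator = 72.6970
Denominator = 519
COP_x = 0.1401


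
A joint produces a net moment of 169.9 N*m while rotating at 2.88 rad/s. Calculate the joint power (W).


P = M * omega
P = 169.9 * 2.88
P = 489.3120


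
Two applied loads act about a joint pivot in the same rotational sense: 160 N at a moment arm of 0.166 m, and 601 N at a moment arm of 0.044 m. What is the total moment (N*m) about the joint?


M = F1 * d1 + F2 * d2
M = 160 * 0.166 + 601 * 0.044
M = 26.5600 + 26.4440
M = 53.0040


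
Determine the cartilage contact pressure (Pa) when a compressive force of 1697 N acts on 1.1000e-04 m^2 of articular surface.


P = F / A
P = 1697 / 1.1000e-04
P = 1.5427e+07


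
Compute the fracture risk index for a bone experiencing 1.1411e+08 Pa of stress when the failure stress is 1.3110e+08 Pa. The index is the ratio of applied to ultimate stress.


FRI = applied / ultimate
FRI = 1.1411e+08 / 1.3110e+08
FRI = 0.8704


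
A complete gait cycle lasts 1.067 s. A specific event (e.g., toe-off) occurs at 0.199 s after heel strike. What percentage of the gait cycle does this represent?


pct = (event_time / cycle_time) * 100
pct = (0.199 / 1.067) * 100
ratio = 0.1865
pct = 18.6504


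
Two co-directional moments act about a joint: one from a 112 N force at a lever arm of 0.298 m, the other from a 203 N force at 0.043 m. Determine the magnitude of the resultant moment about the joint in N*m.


M = F1 * d1 + F2 * d2
M = 112 * 0.298 + 203 * 0.043
M = 33.3760 + 8.7290
M = 42.1050


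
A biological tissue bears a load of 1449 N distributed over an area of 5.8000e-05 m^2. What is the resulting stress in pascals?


stress = F / A
stress = 1449 / 5.8000e-05
stress = 2.4983e+07


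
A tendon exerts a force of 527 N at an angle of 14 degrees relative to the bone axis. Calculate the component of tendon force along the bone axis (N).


F_eff = F_tendon * cos(theta)
theta = 14 deg = 0.2443 rad
cos(theta) = 0.9703
F_eff = 527 * 0.9703
F_eff = 511.3458


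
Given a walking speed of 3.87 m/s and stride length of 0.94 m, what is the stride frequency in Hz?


f = v / stride_length
f = 3.87 / 0.94
f = 4.1170


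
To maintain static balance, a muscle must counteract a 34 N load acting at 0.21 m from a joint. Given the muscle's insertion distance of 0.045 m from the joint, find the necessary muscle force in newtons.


F_muscle = W * d_load / d_muscle
F_muscle = 34 * 0.21 / 0.045
Numerator = 7.1400
F_muscle = 158.6667


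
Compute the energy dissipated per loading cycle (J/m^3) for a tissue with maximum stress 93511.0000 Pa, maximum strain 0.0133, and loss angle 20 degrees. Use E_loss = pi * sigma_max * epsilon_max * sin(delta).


E_loss = pi * sigma_max * epsilon_max * sin(delta)
delta = 20 deg = 0.3491 rad
sin(delta) = 0.3420
E_loss = pi * 93511.0000 * 0.0133 * 0.3420
E_loss = 1336.3367


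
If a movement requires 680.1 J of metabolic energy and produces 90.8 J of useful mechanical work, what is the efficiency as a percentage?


eta = (W_mech / E_meta) * 100
eta = (90.8 / 680.1) * 100
ratio = 0.1335
eta = 13.3510


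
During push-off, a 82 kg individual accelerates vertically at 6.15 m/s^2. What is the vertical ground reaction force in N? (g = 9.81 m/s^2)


GRF = m * (g + a)
GRF = 82 * (9.81 + 6.15)
GRF = 82 * 15.9600
GRF = 1308.7200


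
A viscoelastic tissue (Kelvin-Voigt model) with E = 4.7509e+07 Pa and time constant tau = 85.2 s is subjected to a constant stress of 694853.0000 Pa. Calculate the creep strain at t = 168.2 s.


epsilon(t) = (sigma/E) * (1 - exp(-t/tau))
sigma/E = 694853.0000 / 4.7509e+07 = 0.0146
exp(-t/tau) = exp(-168.2 / 85.2) = 0.1389
epsilon = 0.0146 * (1 - 0.1389)
epsilon = 0.0126


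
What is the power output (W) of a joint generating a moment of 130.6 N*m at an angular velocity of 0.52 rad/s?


P = M * omega
P = 130.6 * 0.52
P = 67.9120


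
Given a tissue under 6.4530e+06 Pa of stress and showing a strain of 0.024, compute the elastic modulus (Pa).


E = stress / strain
E = 6.4530e+06 / 0.024
E = 2.6888e+08


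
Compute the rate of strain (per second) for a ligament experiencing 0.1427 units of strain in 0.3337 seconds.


strain_rate = delta_strain / delta_t
strain_rate = 0.1427 / 0.3337
strain_rate = 0.4276


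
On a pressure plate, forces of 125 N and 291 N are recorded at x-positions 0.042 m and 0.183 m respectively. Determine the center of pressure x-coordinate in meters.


COP_x = (F1*x1 + F2*x2) / (F1 + F2)
COP_x = (125*0.042 + 291*0.183) / (125 + 291)
Numerator = 58.5030
Denominator = 416
COP_x = 0.1406


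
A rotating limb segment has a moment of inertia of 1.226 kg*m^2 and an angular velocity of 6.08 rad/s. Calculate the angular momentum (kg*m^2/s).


L = I * omega
L = 1.226 * 6.08
L = 7.4541


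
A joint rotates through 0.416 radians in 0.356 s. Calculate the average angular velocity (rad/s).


omega = delta_theta / delta_t
omega = 0.416 / 0.356
omega = 1.1685


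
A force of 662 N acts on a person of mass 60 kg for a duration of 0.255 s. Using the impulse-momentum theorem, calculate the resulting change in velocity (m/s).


J = F * dt = 662 * 0.255 = 168.8100 N*s
delta_v = J / m
delta_v = 168.8100 / 60
delta_v = 2.8135


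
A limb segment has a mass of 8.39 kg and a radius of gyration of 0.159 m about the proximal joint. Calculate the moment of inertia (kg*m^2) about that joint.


I = m * k^2
I = 8.39 * 0.159^2
k^2 = 0.0253
I = 0.2121


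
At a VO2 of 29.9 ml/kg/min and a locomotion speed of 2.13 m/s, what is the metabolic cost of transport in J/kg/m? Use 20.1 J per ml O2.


Power per kg = VO2 * 20.1 / 60
Power per kg = 29.9 * 20.1 / 60 = 10.0165 W/kg
Cost = power_per_kg / speed
Cost = 10.0165 / 2.13
Cost = 4.7026


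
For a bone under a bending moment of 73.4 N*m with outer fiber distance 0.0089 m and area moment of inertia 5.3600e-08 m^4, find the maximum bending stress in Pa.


sigma = M * c / I
sigma = 73.4 * 0.0089 / 5.3600e-08
M * c = 0.6533
sigma = 1.2188e+07


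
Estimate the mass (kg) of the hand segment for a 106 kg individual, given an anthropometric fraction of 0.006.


m_segment = body_mass * fraction
m_segment = 106 * 0.006
m_segment = 0.6360


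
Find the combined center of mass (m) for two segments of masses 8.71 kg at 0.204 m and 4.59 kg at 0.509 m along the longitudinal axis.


COM = (m1*x1 + m2*x2) / (m1 + m2)
COM = (8.71*0.204 + 4.59*0.509) / (8.71 + 4.59)
Numerator = 4.1132
Denominator = 13.3000
COM = 0.3093


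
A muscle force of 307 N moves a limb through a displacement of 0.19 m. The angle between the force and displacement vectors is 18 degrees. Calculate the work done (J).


W = F * d * cos(theta)
theta = 18 deg = 0.3142 rad
cos(theta) = 0.9511
W = 307 * 0.19 * 0.9511
W = 55.4751


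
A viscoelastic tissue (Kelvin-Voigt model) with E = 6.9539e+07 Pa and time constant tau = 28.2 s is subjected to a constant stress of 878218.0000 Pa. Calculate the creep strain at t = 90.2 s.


epsilon(t) = (sigma/E) * (1 - exp(-t/tau))
sigma/E = 878218.0000 / 6.9539e+07 = 0.0126
exp(-t/tau) = exp(-90.2 / 28.2) = 0.0408
epsilon = 0.0126 * (1 - 0.0408)
epsilon = 0.0121


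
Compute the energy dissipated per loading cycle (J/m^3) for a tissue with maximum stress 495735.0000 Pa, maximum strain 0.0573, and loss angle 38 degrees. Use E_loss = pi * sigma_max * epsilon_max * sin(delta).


E_loss = pi * sigma_max * epsilon_max * sin(delta)
delta = 38 deg = 0.6632 rad
sin(delta) = 0.6157
E_loss = pi * 495735.0000 * 0.0573 * 0.6157
E_loss = 54940.9362


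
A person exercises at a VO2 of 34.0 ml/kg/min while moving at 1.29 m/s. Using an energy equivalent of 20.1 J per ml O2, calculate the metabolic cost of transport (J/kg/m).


Power per kg = VO2 * 20.1 / 60
Power per kg = 34.0 * 20.1 / 60 = 11.3900 W/kg
Cost = power_per_kg / speed
Cost = 11.3900 / 1.29
Cost = 8.8295


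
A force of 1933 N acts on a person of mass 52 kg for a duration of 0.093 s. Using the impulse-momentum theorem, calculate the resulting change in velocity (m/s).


J = F * dt = 1933 * 0.093 = 179.7690 N*s
delta_v = J / m
delta_v = 179.7690 / 52
delta_v = 3.4571


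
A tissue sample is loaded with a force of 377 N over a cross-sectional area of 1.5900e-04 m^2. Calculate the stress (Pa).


stress = F / A
stress = 377 / 1.5900e-04
stress = 2.3711e+06


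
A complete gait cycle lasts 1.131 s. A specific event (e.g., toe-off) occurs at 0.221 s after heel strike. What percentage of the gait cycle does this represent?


pct = (event_time / cycle_time) * 100
pct = (0.221 / 1.131) * 100
ratio = 0.1954
pct = 19.5402


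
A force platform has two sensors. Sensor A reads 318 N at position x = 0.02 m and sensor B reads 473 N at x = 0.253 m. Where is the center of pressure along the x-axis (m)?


COP_x = (F1*x1 + F2*x2) / (F1 + F2)
COP_x = (318*0.02 + 473*0.253) / (318 + 473)
Numerator = 126.0290
Denominator = 791
COP_x = 0.1593


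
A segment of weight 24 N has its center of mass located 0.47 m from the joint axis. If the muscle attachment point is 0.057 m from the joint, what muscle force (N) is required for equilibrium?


F_muscle = W * d_load / d_muscle
F_muscle = 24 * 0.47 / 0.057
Numerator = 11.2800
F_muscle = 197.8947


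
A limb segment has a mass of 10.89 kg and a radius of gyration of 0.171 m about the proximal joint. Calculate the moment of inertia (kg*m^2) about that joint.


I = m * k^2
I = 10.89 * 0.171^2
k^2 = 0.0292
I = 0.3184


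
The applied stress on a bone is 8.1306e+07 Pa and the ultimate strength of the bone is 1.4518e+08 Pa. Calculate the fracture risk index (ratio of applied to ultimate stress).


FRI = applied / ultimate
FRI = 8.1306e+07 / 1.4518e+08
FRI = 0.5600


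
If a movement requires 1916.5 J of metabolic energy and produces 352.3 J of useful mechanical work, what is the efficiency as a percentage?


eta = (W_mech / E_meta) * 100
eta = (352.3 / 1916.5) * 100
ratio = 0.1838
eta = 18.3825


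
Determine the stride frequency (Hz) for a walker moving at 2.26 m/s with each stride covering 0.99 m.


f = v / stride_length
f = 2.26 / 0.99
f = 2.2828


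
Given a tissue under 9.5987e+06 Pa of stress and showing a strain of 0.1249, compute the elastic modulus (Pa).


E = stress / strain
E = 9.5987e+06 / 0.1249
E = 7.6851e+07


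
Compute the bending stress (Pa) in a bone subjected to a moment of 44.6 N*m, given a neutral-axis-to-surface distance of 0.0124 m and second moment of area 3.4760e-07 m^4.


sigma = M * c / I
sigma = 44.6 * 0.0124 / 3.4760e-07
M * c = 0.5530
sigma = 1.5910e+06


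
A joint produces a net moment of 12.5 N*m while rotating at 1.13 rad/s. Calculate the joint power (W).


P = M * omega
P = 12.5 * 1.13
P = 14.1250


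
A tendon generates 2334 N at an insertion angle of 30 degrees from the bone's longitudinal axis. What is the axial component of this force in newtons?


F_eff = F_tendon * cos(theta)
theta = 30 deg = 0.5236 rad
cos(theta) = 0.8660
F_eff = 2334 * 0.8660
F_eff = 2021.3033


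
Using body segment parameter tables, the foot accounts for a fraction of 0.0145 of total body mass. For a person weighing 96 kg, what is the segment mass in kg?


m_segment = body_mass * fraction
m_segment = 96 * 0.0145
m_segment = 1.3920


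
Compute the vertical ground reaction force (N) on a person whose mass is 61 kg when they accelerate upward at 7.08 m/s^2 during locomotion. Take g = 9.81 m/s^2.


GRF = m * (g + a)
GRF = 61 * (9.81 + 7.08)
GRF = 61 * 16.8900
GRF = 1030.2900


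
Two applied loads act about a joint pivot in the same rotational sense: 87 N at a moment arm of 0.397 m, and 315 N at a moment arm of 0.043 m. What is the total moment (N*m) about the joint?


M = F1 * d1 + F2 * d2
M = 87 * 0.397 + 315 * 0.043
M = 34.5390 + 13.5450
M = 48.0840


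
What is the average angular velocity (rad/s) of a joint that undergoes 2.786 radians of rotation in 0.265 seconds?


omega = delta_theta / delta_t
omega = 2.786 / 0.265
omega = 10.5132


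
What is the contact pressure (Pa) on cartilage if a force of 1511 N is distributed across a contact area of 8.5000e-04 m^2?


P = F / A
P = 1511 / 8.5000e-04
P = 1.7776e+06


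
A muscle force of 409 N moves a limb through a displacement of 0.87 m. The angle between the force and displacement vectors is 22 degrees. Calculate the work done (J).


W = F * d * cos(theta)
theta = 22 deg = 0.3840 rad
cos(theta) = 0.9272
W = 409 * 0.87 * 0.9272
W = 329.9198


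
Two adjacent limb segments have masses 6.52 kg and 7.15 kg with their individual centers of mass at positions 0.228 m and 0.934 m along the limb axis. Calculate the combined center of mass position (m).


COM = (m1*x1 + m2*x2) / (m1 + m2)
COM = (6.52*0.228 + 7.15*0.934) / (6.52 + 7.15)
Numerator = 8.1647
Denominator = 13.6700
COM = 0.5973


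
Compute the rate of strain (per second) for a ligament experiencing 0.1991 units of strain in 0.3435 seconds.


strain_rate = delta_strain / delta_t
strain_rate = 0.1991 / 0.3435
strain_rate = 0.5796


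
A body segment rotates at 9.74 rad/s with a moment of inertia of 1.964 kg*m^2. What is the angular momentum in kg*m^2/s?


L = I * omega
L = 1.964 * 9.74
L = 19.1294


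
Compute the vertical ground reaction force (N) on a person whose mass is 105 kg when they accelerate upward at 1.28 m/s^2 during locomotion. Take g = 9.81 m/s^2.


GRF = m * (g + a)
GRF = 105 * (9.81 + 1.28)
GRF = 105 * 11.0900
GRF = 1164.4500


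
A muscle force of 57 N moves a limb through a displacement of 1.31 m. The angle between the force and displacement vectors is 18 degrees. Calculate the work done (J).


W = F * d * cos(theta)
theta = 18 deg = 0.3142 rad
cos(theta) = 0.9511
W = 57 * 1.31 * 0.9511
W = 71.0154


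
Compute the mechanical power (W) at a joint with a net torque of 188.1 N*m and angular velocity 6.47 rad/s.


P = M * omega
P = 188.1 * 6.47
P = 1217.0070


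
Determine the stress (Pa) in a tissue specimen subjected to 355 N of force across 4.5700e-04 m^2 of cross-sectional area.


stress = F / A
stress = 355 / 4.5700e-04
stress = 776805.2516


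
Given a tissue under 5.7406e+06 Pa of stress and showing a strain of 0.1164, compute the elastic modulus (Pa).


E = stress / strain
E = 5.7406e+06 / 0.1164
E = 4.9318e+07


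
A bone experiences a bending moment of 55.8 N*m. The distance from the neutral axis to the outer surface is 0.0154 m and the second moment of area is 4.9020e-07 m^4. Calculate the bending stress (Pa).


sigma = M * c / I
sigma = 55.8 * 0.0154 / 4.9020e-07
M * c = 0.8593
sigma = 1.7530e+06


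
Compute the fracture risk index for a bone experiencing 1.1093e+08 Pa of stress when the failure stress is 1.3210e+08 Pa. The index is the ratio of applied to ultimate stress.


FRI = applied / ultimate
FRI = 1.1093e+08 / 1.3210e+08
FRI = 0.8397


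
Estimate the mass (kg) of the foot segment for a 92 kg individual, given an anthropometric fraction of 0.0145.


m_segment = body_mass * fraction
m_segment = 92 * 0.0145
m_segment = 1.3340


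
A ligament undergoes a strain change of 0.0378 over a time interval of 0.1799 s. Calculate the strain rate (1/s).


strain_rate = delta_strain / delta_t
strain_rate = 0.0378 / 0.1799
strain_rate = 0.2101


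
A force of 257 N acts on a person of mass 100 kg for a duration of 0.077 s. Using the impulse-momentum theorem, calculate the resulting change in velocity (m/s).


J = F * dt = 257 * 0.077 = 19.7890 N*s
delta_v = J / m
delta_v = 19.7890 / 100
delta_v = 0.1979


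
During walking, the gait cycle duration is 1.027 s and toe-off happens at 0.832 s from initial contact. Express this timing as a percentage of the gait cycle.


pct = (event_time / cycle_time) * 100
pct = (0.832 / 1.027) * 100
ratio = 0.8101
pct = 81.0127


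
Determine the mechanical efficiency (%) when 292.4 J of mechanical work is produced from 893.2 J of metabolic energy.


eta = (W_mech / E_meta) * 100
eta = (292.4 / 893.2) * 100
ratio = 0.3274
eta = 32.7362


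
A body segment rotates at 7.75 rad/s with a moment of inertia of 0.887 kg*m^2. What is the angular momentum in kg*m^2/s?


L = I * omega
L = 0.887 * 7.75
L = 6.8742


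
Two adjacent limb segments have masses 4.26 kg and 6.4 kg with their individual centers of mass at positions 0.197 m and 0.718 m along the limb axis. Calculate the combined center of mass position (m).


COM = (m1*x1 + m2*x2) / (m1 + m2)
COM = (4.26*0.197 + 6.4*0.718) / (4.26 + 6.4)
Numerator = 5.4344
Denominator = 10.6600
COM = 0.5098


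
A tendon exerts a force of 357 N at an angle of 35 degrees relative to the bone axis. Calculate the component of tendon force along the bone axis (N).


F_eff = F_tendon * cos(theta)
theta = 35 deg = 0.6109 rad
cos(theta) = 0.8192
F_eff = 357 * 0.8192
F_eff = 292.4373


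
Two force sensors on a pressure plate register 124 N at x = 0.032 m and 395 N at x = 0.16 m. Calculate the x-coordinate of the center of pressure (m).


COP_x = (F1*x1 + F2*x2) / (F1 + F2)
COP_x = (124*0.032 + 395*0.16) / (124 + 395)
Numerator = 67.1680
Denominator = 519
COP_x = 0.1294


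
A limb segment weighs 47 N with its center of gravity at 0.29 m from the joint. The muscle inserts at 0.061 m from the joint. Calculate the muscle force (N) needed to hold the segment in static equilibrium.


F_muscle = W * d_load / d_muscle
F_muscle = 47 * 0.29 / 0.061
Numerator = 13.6300
F_muscle = 223.4426


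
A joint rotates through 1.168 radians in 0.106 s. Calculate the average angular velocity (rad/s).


omega = delta_theta / delta_t
omega = 1.168 / 0.106
omega = 11.0189


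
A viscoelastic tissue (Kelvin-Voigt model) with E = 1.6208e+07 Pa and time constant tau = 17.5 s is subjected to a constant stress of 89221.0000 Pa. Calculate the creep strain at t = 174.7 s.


epsilon(t) = (sigma/E) * (1 - exp(-t/tau))
sigma/E = 89221.0000 / 1.6208e+07 = 0.0055
exp(-t/tau) = exp(-174.7 / 17.5) = 4.6185e-05
epsilon = 0.0055 * (1 - 4.6185e-05)
epsilon = 0.0055


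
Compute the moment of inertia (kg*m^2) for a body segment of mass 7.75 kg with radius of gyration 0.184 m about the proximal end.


I = m * k^2
I = 7.75 * 0.184^2
k^2 = 0.0339
I = 0.2624


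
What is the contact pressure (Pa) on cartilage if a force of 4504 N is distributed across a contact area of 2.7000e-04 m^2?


P = F / A
P = 4504 / 2.7000e-04
P = 1.6681e+07


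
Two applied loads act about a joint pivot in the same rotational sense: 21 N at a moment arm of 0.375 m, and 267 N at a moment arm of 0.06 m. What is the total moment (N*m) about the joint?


M = F1 * d1 + F2 * d2
M = 21 * 0.375 + 267 * 0.06
M = 7.8750 + 16.0200
M = 23.8950


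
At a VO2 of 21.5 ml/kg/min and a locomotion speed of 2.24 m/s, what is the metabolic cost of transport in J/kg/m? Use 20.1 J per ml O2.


Power per kg = VO2 * 20.1 / 60
Power per kg = 21.5 * 20.1 / 60 = 7.2025 W/kg
Cost = power_per_kg / speed
Cost = 7.2025 / 2.24
Cost = 3.2154


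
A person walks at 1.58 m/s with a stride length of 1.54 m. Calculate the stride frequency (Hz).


f = v / stride_length
f = 1.58 / 1.54
f = 1.0260


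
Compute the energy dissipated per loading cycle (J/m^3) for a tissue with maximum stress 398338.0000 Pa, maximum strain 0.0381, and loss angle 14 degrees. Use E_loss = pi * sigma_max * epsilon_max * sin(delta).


E_loss = pi * sigma_max * epsilon_max * sin(delta)
delta = 14 deg = 0.2443 rad
sin(delta) = 0.2419
E_loss = pi * 398338.0000 * 0.0381 * 0.2419
E_loss = 11534.5794


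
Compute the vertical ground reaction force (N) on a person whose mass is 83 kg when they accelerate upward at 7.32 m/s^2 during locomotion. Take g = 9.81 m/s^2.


GRF = m * (g + a)
GRF = 83 * (9.81 + 7.32)
GRF = 83 * 17.1300
GRF = 1421.7900


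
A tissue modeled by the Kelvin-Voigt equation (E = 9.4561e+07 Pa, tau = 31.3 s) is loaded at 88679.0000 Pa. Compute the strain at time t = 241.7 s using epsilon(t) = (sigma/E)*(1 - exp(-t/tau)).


epsilon(t) = (sigma/E) * (1 - exp(-t/tau))
sigma/E = 88679.0000 / 9.4561e+07 = 9.3780e-04
exp(-t/tau) = exp(-241.7 / 31.3) = 4.4295e-04
epsilon = 9.3780e-04 * (1 - 4.4295e-04)
epsilon = 9.3738e-04


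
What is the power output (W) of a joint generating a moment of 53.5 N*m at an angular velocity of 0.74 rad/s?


P = M * omega
P = 53.5 * 0.74
P = 39.5900


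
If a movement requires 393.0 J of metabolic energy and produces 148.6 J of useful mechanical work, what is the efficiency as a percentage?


eta = (W_mech / E_meta) * 100
eta = (148.6 / 393.0) * 100
ratio = 0.3781
eta = 37.8117


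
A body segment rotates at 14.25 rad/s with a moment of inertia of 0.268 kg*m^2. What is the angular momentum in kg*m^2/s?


L = I * omega
L = 0.268 * 14.25
L = 3.8190


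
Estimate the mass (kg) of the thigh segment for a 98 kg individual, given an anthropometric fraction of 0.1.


m_segment = body_mass * fraction
m_segment = 98 * 0.1
m_segment = 9.8000


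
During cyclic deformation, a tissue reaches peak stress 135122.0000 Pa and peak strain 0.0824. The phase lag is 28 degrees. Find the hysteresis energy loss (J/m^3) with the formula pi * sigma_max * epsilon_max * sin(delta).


E_loss = pi * sigma_max * epsilon_max * sin(delta)
delta = 28 deg = 0.4887 rad
sin(delta) = 0.4695
E_loss = pi * 135122.0000 * 0.0824 * 0.4695
E_loss = 16421.4855


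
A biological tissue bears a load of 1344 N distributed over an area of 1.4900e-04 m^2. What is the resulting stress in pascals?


stress = F / A
stress = 1344 / 1.4900e-04
stress = 9.0201e+06


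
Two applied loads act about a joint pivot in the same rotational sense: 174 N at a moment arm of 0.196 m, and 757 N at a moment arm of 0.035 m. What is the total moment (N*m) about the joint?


M = F1 * d1 + F2 * d2
M = 174 * 0.196 + 757 * 0.035
M = 34.1040 + 26.4950
M = 60.5990


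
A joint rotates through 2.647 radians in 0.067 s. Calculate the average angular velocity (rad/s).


omega = delta_theta / delta_t
omega = 2.647 / 0.067
omega = 39.5075


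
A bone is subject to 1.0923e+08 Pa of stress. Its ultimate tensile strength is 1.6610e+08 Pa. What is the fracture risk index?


FRI = applied / ultimate
FRI = 1.0923e+08 / 1.6610e+08
FRI = 0.6576


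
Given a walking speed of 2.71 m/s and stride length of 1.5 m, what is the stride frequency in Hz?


f = v / stride_length
f = 2.71 / 1.5
f = 1.8067


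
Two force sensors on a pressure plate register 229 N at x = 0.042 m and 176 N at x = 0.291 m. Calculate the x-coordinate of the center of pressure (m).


COP_x = (F1*x1 + F2*x2) / (F1 + F2)
COP_x = (229*0.042 + 176*0.291) / (229 + 176)
Numerator = 60.8340
Denominator = 405
COP_x = 0.1502


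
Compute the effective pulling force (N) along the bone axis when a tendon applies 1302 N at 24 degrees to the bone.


F_eff = F_tendon * cos(theta)
theta = 24 deg = 0.4189 rad
cos(theta) = 0.9135
F_eff = 1302 * 0.9135
F_eff = 1189.4362


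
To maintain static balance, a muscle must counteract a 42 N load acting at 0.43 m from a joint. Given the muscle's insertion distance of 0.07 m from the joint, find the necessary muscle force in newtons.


F_muscle = W * d_load / d_muscle
F_muscle = 42 * 0.43 / 0.07
Numerator = 18.0600
F_muscle = 258.0000


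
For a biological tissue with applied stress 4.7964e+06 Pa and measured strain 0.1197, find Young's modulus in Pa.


E = stress / strain
E = 4.7964e+06 / 0.1197
E = 4.0070e+07


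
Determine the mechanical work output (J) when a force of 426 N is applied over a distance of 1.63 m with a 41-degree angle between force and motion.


W = F * d * cos(theta)
theta = 41 deg = 0.7156 rad
cos(theta) = 0.7547
W = 426 * 1.63 * 0.7547
W = 524.0552


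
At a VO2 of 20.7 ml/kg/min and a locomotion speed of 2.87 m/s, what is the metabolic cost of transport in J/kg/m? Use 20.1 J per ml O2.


Power per kg = VO2 * 20.1 / 60
Power per kg = 20.7 * 20.1 / 60 = 6.9345 W/kg
Cost = power_per_kg / speed
Cost = 6.9345 / 2.87
Cost = 2.4162


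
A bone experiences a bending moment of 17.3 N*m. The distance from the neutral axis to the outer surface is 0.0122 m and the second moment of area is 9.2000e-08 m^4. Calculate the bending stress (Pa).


sigma = M * c / I
sigma = 17.3 * 0.0122 / 9.2000e-08
M * c = 0.2111
sigma = 2.2941e+06


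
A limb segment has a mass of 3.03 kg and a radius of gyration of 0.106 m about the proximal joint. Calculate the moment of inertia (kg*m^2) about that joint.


I = m * k^2
I = 3.03 * 0.106^2
k^2 = 0.0112
I = 0.0340


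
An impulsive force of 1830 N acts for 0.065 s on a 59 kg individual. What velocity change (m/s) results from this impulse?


J = F * dt = 1830 * 0.065 = 118.9500 N*s
delta_v = J / m
delta_v = 118.9500 / 59
delta_v = 2.0161


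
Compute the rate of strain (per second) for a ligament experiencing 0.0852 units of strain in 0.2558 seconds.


strain_rate = delta_strain / delta_t
strain_rate = 0.0852 / 0.2558
strain_rate = 0.3331


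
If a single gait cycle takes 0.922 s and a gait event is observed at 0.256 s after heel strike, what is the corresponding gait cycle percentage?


pct = (event_time / cycle_time) * 100
pct = (0.256 / 0.922) * 100
ratio = 0.2777
pct = 27.7657


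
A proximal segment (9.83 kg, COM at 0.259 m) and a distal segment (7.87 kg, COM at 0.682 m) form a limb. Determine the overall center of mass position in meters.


COM = (m1*x1 + m2*x2) / (m1 + m2)
COM = (9.83*0.259 + 7.87*0.682) / (9.83 + 7.87)
Numerator = 7.9133
Denominator = 17.7000
COM = 0.4471


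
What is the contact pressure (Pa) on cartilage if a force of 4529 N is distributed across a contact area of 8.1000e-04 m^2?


P = F / A
P = 4529 / 8.1000e-04
P = 5.5914e+06


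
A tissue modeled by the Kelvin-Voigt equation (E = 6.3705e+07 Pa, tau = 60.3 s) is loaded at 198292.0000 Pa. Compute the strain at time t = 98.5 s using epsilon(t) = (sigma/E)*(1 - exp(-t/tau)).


epsilon(t) = (sigma/E) * (1 - exp(-t/tau))
sigma/E = 198292.0000 / 6.3705e+07 = 0.0031
exp(-t/tau) = exp(-98.5 / 60.3) = 0.1952
epsilon = 0.0031 * (1 - 0.1952)
epsilon = 0.0025


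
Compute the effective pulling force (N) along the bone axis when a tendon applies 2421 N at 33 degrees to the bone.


F_eff = F_tendon * cos(theta)
theta = 33 deg = 0.5760 rad
cos(theta) = 0.8387
F_eff = 2421 * 0.8387
F_eff = 2030.4214


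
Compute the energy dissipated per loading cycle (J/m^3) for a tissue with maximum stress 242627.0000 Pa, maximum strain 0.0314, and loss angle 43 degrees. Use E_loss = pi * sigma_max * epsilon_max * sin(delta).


E_loss = pi * sigma_max * epsilon_max * sin(delta)
delta = 43 deg = 0.7505 rad
sin(delta) = 0.6820
E_loss = pi * 242627.0000 * 0.0314 * 0.6820
E_loss = 16323.0751


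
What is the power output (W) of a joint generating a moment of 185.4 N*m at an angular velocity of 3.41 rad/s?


P = M * omega
P = 185.4 * 3.41
P = 632.2140


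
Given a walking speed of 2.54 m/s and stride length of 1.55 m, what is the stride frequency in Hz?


f = v / stride_length
f = 2.54 / 1.55
f = 1.6387


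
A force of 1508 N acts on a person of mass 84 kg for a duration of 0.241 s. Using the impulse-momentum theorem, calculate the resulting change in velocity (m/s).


J = F * dt = 1508 * 0.241 = 363.4280 N*s
delta_v = J / m
delta_v = 363.4280 / 84
delta_v = 4.3265


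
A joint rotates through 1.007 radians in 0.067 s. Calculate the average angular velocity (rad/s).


omega = delta_theta / delta_t
omega = 1.007 / 0.067
omega = 15.0299


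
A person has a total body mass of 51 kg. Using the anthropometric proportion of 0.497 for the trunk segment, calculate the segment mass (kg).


m_segment = body_mass * fraction
m_segment = 51 * 0.497
m_segment = 25.3470


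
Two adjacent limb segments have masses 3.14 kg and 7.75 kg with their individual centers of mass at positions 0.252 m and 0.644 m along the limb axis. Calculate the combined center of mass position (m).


COM = (m1*x1 + m2*x2) / (m1 + m2)
COM = (3.14*0.252 + 7.75*0.644) / (3.14 + 7.75)
Numerator = 5.7823
Denominator = 10.8900
COM = 0.5310


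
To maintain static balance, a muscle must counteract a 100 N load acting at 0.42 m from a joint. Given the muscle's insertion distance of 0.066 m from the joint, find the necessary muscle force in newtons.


F_muscle = W * d_load / d_muscle
F_muscle = 100 * 0.42 / 0.066
Numerator = 42.0000
F_muscle = 636.3636


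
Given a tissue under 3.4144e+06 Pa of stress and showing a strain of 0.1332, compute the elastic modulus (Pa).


E = stress / strain
E = 3.4144e+06 / 0.1332
E = 2.5634e+07


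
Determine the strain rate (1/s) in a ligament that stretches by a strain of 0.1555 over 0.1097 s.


strain_rate = delta_strain / delta_t
strain_rate = 0.1555 / 0.1097
strain_rate = 1.4175


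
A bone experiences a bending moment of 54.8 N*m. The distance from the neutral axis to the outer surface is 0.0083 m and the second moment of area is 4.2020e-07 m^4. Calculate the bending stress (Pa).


sigma = M * c / I
sigma = 54.8 * 0.0083 / 4.2020e-07
M * c = 0.4548
sigma = 1.0824e+06


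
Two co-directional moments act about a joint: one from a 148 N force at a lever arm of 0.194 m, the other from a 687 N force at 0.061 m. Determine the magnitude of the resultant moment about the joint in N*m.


M = F1 * d1 + F2 * d2
M = 148 * 0.194 + 687 * 0.061
M = 28.7120 + 41.9070
M = 70.6190


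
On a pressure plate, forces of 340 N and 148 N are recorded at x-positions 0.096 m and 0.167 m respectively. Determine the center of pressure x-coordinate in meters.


COP_x = (F1*x1 + F2*x2) / (F1 + F2)
COP_x = (340*0.096 + 148*0.167) / (340 + 148)
Numerator = 57.3560
Denominator = 488
COP_x = 0.1175


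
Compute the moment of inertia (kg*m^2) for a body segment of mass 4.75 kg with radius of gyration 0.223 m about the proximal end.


I = m * k^2
I = 4.75 * 0.223^2
k^2 = 0.0497
I = 0.2362


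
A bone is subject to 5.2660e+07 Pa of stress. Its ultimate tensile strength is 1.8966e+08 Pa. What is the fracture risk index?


FRI = applied / ultimate
FRI = 5.2660e+07 / 1.8966e+08
FRI = 0.2777


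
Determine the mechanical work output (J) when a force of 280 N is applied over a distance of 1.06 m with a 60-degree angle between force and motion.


W = F * d * cos(theta)
theta = 60 deg = 1.0472 rad
cos(theta) = 0.5000
W = 280 * 1.06 * 0.5000
W = 148.4000


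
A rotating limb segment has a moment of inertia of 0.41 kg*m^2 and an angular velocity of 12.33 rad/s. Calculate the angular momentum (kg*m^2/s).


L = I * omega
L = 0.41 * 12.33
L = 5.0553


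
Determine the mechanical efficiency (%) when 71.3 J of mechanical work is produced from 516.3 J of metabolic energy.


eta = (W_mech / E_meta) * 100
eta = (71.3 / 516.3) * 100
ratio = 0.1381
eta = 13.8098


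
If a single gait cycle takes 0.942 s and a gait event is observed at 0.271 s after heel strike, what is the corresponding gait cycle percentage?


pct = (event_time / cycle_time) * 100
pct = (0.271 / 0.942) * 100
ratio = 0.2877
pct = 28.7686


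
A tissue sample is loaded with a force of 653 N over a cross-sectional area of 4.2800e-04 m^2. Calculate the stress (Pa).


stress = F / A
stress = 653 / 4.2800e-04
stress = 1.5257e+06


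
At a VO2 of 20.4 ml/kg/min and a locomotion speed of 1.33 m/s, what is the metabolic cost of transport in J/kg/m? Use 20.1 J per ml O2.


Power per kg = VO2 * 20.1 / 60
Power per kg = 20.4 * 20.1 / 60 = 6.8340 W/kg
Cost = power_per_kg / speed
Cost = 6.8340 / 1.33
Cost = 5.1383


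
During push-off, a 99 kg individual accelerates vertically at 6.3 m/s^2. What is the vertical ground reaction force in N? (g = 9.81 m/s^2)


GRF = m * (g + a)
GRF = 99 * (9.81 + 6.3)
GRF = 99 * 16.1100
GRF = 1594.8900


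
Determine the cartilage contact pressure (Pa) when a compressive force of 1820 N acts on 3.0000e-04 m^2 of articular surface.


P = F / A
P = 1820 / 3.0000e-04
P = 6.0667e+06


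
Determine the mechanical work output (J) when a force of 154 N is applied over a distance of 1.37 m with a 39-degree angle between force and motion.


W = F * d * cos(theta)
theta = 39 deg = 0.6807 rad
cos(theta) = 0.7771
W = 154 * 1.37 * 0.7771
W = 163.9623


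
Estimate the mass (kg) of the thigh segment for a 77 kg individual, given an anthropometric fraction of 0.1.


m_segment = body_mass * fraction
m_segment = 77 * 0.1
m_segment = 7.7000


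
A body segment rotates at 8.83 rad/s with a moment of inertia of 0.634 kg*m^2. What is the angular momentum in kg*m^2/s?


L = I * omega
L = 0.634 * 8.83
L = 5.5982


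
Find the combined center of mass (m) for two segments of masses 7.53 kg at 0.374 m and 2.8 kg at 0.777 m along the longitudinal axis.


COM = (m1*x1 + m2*x2) / (m1 + m2)
COM = (7.53*0.374 + 2.8*0.777) / (7.53 + 2.8)
Numerator = 4.9918
Denominator = 10.3300
COM = 0.4832


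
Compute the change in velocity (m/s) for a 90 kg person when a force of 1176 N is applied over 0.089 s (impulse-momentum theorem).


J = F * dt = 1176 * 0.089 = 104.6640 N*s
delta_v = J / m
delta_v = 104.6640 / 90
delta_v = 1.1629


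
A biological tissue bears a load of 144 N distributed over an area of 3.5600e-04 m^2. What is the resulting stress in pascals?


stress = F / A
stress = 144 / 3.5600e-04
stress = 404494.3820
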